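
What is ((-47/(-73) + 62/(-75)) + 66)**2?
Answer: 129851401801/29975625 ≈ 4331.9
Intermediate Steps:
((-47/(-73) + 62/(-75)) + 66)**2 = ((-47*(-1/73) + 62*(-1/75)) + 66)**2 = ((47/73 - 62/75) + 66)**2 = (-1001/5475 + 66)**2 = (360349/5475)**2 = 129851401801/29975625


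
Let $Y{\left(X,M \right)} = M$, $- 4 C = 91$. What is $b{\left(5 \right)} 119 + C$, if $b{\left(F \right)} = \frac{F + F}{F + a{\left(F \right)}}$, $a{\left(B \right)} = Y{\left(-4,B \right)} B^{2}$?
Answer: $- \frac{707}{52} \approx -13.596$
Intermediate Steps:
$C = - \frac{91}{4}$ ($C = \left(- \frac{1}{4}\right) 91 = - \frac{91}{4} \approx -22.75$)
$a{\left(B \right)} = B^{3}$ ($a{\left(B \right)} = B B^{2} = B^{3}$)
$b{\left(F \right)} = \frac{2 F}{F + F^{3}}$ ($b{\left(F \right)} = \frac{F + F}{F + F^{3}} = \frac{2 F}{F + F^{3}}$)
$b{\left(5 \right)} 119 + C = \frac{2}{1 + 5^{2}} \cdot 119 - \frac{91}{4} = \frac{2}{1 + 25} \cdot 119 - \frac{91}{4} = \frac{2}{26} \cdot 119 - \frac{91}{4} = 2 \cdot \frac{1}{26} \cdot 119 - \frac{91}{4} = \frac{1}{13} \cdot 119 - \frac{91}{4} = \frac{119}{13} - \frac{91}{4} = - \frac{707}{52}$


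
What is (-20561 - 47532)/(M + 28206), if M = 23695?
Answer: -68093/51901 ≈ -1.3120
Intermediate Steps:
(-20561 - 47532)/(M + 28206) = (-20561 - 47532)/(23695 + 28206) = -68093/51901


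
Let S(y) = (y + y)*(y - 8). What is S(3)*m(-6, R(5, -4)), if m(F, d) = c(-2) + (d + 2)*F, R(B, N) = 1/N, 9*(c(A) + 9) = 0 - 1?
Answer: 1765/3 ≈ 588.33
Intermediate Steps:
c(A) = -82/9 (c(A) = -9 + (0 - 1)/9 = -9 + (⅑)*(-1) = -9 - ⅑ = -82/9)
m(F, d) = -82/9 + F*(2 + d) (m(F, d) = -82/9 + (d + 2)*F = -82/9 + (2 + d)*F = -82/9 + F*(2 + d))
S(y) = 2*y*(-8 + y) (S(y) = (2*y)*(-8 + y) = 2*y*(-8 + y))
S(3)*m(-6, R(5, -4)) = (2*3*(-8 + 3))*(-82/9 + 2*(-6) - 6/(-4)) = (2*3*(-5))*(-82/9 - 12 - 6*(-¼)) = -30*(-82/9 - 12 + 3/2) = -30*(-353/18) = 1765/3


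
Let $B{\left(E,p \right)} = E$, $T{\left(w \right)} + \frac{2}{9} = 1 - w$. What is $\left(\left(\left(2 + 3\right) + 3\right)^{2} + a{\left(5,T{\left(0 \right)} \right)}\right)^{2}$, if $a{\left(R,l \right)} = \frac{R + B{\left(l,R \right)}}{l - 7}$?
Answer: $\frac{779689}{196} \approx 3978.0$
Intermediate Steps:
$T{\left(w \right)} = \frac{7}{9} - w$ ($T{\left(w \right)} = - \frac{2}{9} - \left(-1 + w\right) = \frac{7}{9} - w$)
$a{\left(R,l \right)} = \frac{R + l}{-7 + l}$ ($a{\left(R,l \right)} = \frac{R + l}{l - 7} = \frac{R + l}{-7 + l}$)
$\left(\left(\left(2 + 3\right) + 3\right)^{2} + a{\left(5,T{\left(0 \right)} \right)}\right)^{2} = \left(\left(\left(2 + 3\right) + 3\right)^{2} + \frac{5 + \left(\frac{7}{9} - 0\right)}{-7 + \left(\frac{7}{9} - 0\right)}\right)^{2} = \left(\left(5 + 3\right)^{2} + \frac{5 + \left(\frac{7}{9} + 0\right)}{-7 + \left(\frac{7}{9} + 0\right)}\right)^{2} = \left(8^{2} + \frac{5 + \frac{7}{9}}{-7 + \frac{7}{9}}\right)^{2} = \left(64 + \frac{1}{- \frac{56}{9}} \cdot \frac{52}{9}\right)^{2} = \left(64 - \frac{13}{14}\right)^{2} = \left(\frac{883}{14}\right)^{2} = \frac{779689}{196}$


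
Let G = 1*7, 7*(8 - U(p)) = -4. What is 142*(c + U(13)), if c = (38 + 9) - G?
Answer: 48280/7 ≈ 6897.1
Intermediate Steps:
U(p) = 60/7 (U(p) = 8 - 1/7*(-4) = 8 + 4/7 = 60/7)
G = 7
c = 40 (c = (38 + 9) - 1*7 = 47 - 7 = 40)
142*(c + U(13)) = 142*(40 + 60/7) = 142*(340/7) = 48280/7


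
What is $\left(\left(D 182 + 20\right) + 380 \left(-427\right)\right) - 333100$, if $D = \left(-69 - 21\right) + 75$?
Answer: $-498070$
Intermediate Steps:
$D = -15$ ($D = -90 + 75 = -15$)
$\left(\left(D 182 + 20\right) + 380 \left(-427\right)\right) - 333100 = \left(\left(\left(-15\right) 182 + 20\right) + 380 \left(-427\right)\right) - 333100 = \left(\left(-2730 + 20\right) - 162260\right) - 333100 = \left(-2710 - 162260\right) - 333100 = -164970 - 333100 = -498070$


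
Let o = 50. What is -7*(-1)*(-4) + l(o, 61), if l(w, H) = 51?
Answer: 23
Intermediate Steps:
-7*(-1)*(-4) + l(o, 61) = -7*(-1)*(-4) + 51 = 7*(-4) + 51 = -28 + 51 = 23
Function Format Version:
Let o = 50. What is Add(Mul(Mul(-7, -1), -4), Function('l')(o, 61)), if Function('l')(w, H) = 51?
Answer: 23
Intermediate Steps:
Add(Mul(Mul(-7, -1), -4), Function('l')(o, 61)) = Add(Mul(Mul(-7, -1), -4), 51) = Add(Mul(7, -4), 51) = Add(-28, 51) = 23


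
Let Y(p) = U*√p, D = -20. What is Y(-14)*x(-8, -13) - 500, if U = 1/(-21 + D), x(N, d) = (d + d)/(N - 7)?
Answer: -500 - 26*I*√14/615 ≈ -500.0 - 0.15818*I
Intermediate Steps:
x(N, d) = 2*d/(-7 + N) (x(N, d) = (2*d)/(-7 + N) = 2*d/(-7 + N))
U = -1/41 (U = 1/(-21 - 20) = 1/(-41) = -1/41 ≈ -0.024390)
Y(p) = -√p/41
Y(-14)*x(-8, -13) - 500 = (-I*√14/41)*(2*(-13)/(-7 - 8)) - 500 = (-I*√14/41)*(2*(-13)/(-15)) - 500 = (-I*√14/41)*(2*(-13)*(-1/15)) - 500 = -I*√14/41*(26/15) - 500 = -26*I*√14/615 - 500 = -500 - 26*I*√14/615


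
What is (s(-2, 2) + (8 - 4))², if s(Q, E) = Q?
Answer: 4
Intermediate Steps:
(s(-2, 2) + (8 - 4))² = (-2 + (8 - 4))² = (-2 + 4)² = 2² = 4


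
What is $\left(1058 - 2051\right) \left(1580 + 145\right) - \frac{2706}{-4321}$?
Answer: $- \frac{7401546219}{4321} \approx -1.7129 \cdot 10^{6}$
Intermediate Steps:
$\left(1058 - 2051\right) \left(1580 + 145\right) - \frac{2706}{-4321} = \left(-993\right) 1725 - - \frac{2706}{4321} = -1712925 + \frac{2706}{4321} = - \frac{7401546219}{4321}$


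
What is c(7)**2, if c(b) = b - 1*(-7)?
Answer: 196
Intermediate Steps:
c(b) = 7 + b (c(b) = b + 7 = 7 + b)
c(7)**2 = (7 + 7)**2 = 14**2 = 196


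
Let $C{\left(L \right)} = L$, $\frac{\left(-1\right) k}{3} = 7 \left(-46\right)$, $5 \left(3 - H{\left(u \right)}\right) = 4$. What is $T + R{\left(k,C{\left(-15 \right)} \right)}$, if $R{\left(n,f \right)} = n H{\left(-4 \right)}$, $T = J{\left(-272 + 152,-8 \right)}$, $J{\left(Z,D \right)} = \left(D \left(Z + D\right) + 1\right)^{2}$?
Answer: $\frac{5263751}{5} \approx 1.0528 \cdot 10^{6}$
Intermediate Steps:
$H{\left(u \right)} = \frac{11}{5}$ ($H{\left(u \right)} = 3 - \frac{4}{5} = \frac{11}{5}$)
$k = 966$ ($k = - 3 \cdot 7 \left(-46\right) = \left(-3\right) \left(-322\right) = 966$)
$J{\left(Z,D \right)} = \left(1 + D \left(D + Z\right)\right)^{2}$ ($J{\left(Z,D \right)} = \left(D \left(D + Z\right) + 1\right)^{2} = \left(1 + D \left(D + Z\right)\right)^{2}$)
$T = 1050625$ ($T = \left(1 + \left(-8\right)^{2} - 8 \left(-272 + 152\right)\right)^{2} = \left(1 + 64 - -960\right)^{2} = \left(1 + 64 + 960\right)^{2} = 1025^{2} = 1050625$)
$R{\left(n,f \right)} = \frac{11 n}{5}$ ($R{\left(n,f \right)} = n \frac{11}{5} = \frac{11 n}{5}$)
$T + R{\left(k,C{\left(-15 \right)} \right)} = 1050625 + \frac{11}{5} \cdot 966 = 1050625 + \frac{10626}{5} = \frac{5263751}{5}$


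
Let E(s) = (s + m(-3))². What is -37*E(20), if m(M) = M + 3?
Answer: -14800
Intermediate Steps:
m(M) = 3 + M
E(s) = s² (E(s) = (s + (3 - 3))² = (s + 0)² = s²)
-37*E(20) = -37*20² = -37*400 = -14800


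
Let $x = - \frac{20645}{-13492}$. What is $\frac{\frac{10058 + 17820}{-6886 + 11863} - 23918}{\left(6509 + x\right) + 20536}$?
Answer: $- \frac{1605710011936}{1816165953945} \approx -0.88412$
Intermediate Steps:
$x = \frac{20645}{13492}$ ($x = \left(-20645\right) \left(- \frac{1}{13492}\right) = \frac{20645}{13492} \approx 1.5302$)
$\frac{\frac{10058 + 17820}{-6886 + 11863} - 23918}{\left(6509 + x\right) + 20536} = \frac{\frac{10058 + 17820}{-6886 + 11863} - 23918}{\left(6509 + \frac{20645}{13492}\right) + 20536} = \frac{\frac{27878}{4977} - 23918}{\frac{87840073}{13492} + 20536} = \frac{27878 \cdot \frac{1}{4977} - 23918}{\frac{364911785}{13492}} = \left(\frac{27878}{4977} - 23918\right) \frac{13492}{364911785} = \left(- \frac{119012008}{4977}\right) \frac{13492}{364911785} = - \frac{1605710011936}{1816165953945}$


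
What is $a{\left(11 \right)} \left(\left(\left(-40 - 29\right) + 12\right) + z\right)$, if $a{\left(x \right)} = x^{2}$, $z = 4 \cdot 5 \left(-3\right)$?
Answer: $-14157$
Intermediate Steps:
$z = -60$ ($z = 20 \left(-3\right) = -60$)
$a{\left(11 \right)} \left(\left(\left(-40 - 29\right) + 12\right) + z\right) = 11^{2} \left(\left(\left(-40 - 29\right) + 12\right) - 60\right) = 121 \left(\left(-69 + 12\right) - 60\right) = 121 \left(-57 - 60\right) = 121 \left(-117\right) = -14157$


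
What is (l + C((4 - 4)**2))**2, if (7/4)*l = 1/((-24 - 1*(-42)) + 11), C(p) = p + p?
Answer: 16/41209 ≈ 0.00038826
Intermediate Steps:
C(p) = 2*p
l = 4/203 (l = 4/(7*((-24 - 1*(-42)) + 11)) = 4/(7*((-24 + 42) + 11)) = 4/(7*(18 + 11)) = (4/7)/29 = (4/7)*(1/29) = 4/203 ≈ 0.019704)
(l + C((4 - 4)**2))**2 = (4/203 + 2*(4 - 4)**2)**2 = (4/203 + 2*0**2)**2 = (4/203 + 2*0)**2 = (4/203 + 0)**2 = (4/203)**2 = 16/41209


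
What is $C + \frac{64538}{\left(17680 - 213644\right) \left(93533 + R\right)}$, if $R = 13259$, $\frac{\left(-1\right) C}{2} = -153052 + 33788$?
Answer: $\frac{2495883941336563}{10463693744} \approx 2.3853 \cdot 10^{5}$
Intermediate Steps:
$C = 238528$ ($C = - 2 \left(-153052 + 33788\right) = \left(-2\right) \left(-119264\right) = 238528$)
$C + \frac{64538}{\left(17680 - 213644\right) \left(93533 + R\right)} = 238528 + \frac{64538}{\left(17680 - 213644\right) \left(93533 + 13259\right)} = 238528 + \frac{64538}{\left(-195964\right) 106792} = 238528 + \frac{64538}{-20927387488} = 238528 + 64538 \left(- \frac{1}{20927387488}\right) = 238528 - \frac{32269}{10463693744} = \frac{2495883941336563}{10463693744}$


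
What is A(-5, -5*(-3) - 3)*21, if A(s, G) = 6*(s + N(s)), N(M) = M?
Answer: -1260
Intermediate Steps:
A(s, G) = 12*s (A(s, G) = 6*(s + s) = 6*(2*s) = 12*s)
A(-5, -5*(-3) - 3)*21 = (12*(-5))*21 = -60*21 = -1260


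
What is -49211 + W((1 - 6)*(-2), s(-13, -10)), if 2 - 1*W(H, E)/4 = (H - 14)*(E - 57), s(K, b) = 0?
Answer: -50115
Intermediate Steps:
W(H, E) = 8 - 4*(-57 + E)*(-14 + H) (W(H, E) = 8 - 4*(H - 14)*(E - 57) = 8 - 4*(-14 + H)*(-57 + E) = 8 - 4*(-57 + E)*(-14 + H))
-49211 + W((1 - 6)*(-2), s(-13, -10)) = -49211 + (-3184 + 56*0 + 228*((1 - 6)*(-2)) - 4*0*(1 - 6)*(-2)) = -49211 + (-3184 + 0 + 228*(-5*(-2)) - 4*0*(-5*(-2))) = -49211 + (-3184 + 0 + 228*10 - 4*0*10) = -49211 + (-3184 + 0 + 2280 + 0) = -49211 - 904 = -50115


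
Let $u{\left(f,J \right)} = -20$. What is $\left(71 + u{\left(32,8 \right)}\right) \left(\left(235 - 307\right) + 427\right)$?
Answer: $18105$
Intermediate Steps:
$\left(71 + u{\left(32,8 \right)}\right) \left(\left(235 - 307\right) + 427\right) = \left(71 - 20\right) \left(\left(235 - 307\right) + 427\right) = 51 \left(-72 + 427\right) = 51 \cdot 355 = 18105$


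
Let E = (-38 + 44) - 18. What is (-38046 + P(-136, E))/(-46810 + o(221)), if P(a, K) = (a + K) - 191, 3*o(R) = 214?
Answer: 115155/140216 ≈ 0.82127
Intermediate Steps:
o(R) = 214/3 (o(R) = (1/3)*214 = 214/3)
E = -12 (E = 6 - 18 = -12)
P(a, K) = -191 + K + a (P(a, K) = (K + a) - 191 = -191 + K + a)
(-38046 + P(-136, E))/(-46810 + o(221)) = (-38046 + (-191 - 12 - 136))/(-46810 + 214/3) = (-38046 - 339)/(-140216/3) = -38385*(-3/140216) = 115155/140216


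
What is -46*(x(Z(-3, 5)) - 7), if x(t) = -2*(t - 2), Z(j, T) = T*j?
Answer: -1242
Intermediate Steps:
x(t) = 4 - 2*t (x(t) = -2*(-2 + t) = 4 - 2*t)
-46*(x(Z(-3, 5)) - 7) = -46*((4 - 10*(-3)) - 7) = -46*((4 - 2*(-15)) - 7) = -46*((4 + 30) - 7) = -46*(34 - 7) = -46*27 = -1242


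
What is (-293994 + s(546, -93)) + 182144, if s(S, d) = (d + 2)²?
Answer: -103569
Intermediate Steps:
s(S, d) = (2 + d)²
(-293994 + s(546, -93)) + 182144 = (-293994 + (2 - 93)²) + 182144 = (-293994 + (-91)²) + 182144 = (-293994 + 8281) + 182144 = -285713 + 182144 = -103569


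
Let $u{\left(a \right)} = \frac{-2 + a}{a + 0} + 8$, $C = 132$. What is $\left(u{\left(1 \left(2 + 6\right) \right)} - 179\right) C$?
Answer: $-22473$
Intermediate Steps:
$u{\left(a \right)} = 8 + \frac{-2 + a}{a}$ ($u{\left(a \right)} = \frac{-2 + a}{a} + 8 = 8 + \frac{-2 + a}{a}$)
$\left(u{\left(1 \left(2 + 6\right) \right)} - 179\right) C = \left(\left(9 - \frac{2}{1 \left(2 + 6\right)}\right) - 179\right) 132 = \left(\left(9 - \frac{2}{1 \cdot 8}\right) - 179\right) 132 = \left(\left(9 - \frac{2}{8}\right) - 179\right) 132 = \left(\left(9 - \frac{1}{4}\right) - 179\right) 132 = \left(\frac{35}{4} - 179\right) 132 = \left(- \frac{681}{4}\right) 132 = -22473$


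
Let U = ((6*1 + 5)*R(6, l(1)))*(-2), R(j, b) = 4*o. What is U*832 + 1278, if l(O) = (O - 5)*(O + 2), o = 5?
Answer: -364802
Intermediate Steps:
l(O) = (-5 + O)*(2 + O)
R(j, b) = 20 (R(j, b) = 4*5 = 20)
U = -440 (U = ((6*1 + 5)*20)*(-2) = ((6 + 5)*20)*(-2) = (11*20)*(-2) = 220*(-2) = -440)
U*832 + 1278 = -440*832 + 1278 = -366080 + 1278 = -364802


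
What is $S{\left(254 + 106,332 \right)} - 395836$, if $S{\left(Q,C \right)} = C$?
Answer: $-395504$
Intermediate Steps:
$S{\left(254 + 106,332 \right)} - 395836 = 332 - 395836 = -395504$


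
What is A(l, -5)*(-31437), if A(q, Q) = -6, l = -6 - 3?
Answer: 188622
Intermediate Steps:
l = -9
A(l, -5)*(-31437) = -6*(-31437) = 188622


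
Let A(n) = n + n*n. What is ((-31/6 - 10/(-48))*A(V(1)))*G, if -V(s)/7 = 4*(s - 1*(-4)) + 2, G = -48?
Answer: 5607756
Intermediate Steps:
V(s) = -126 - 28*s (V(s) = -7*(4*(s - 1*(-4)) + 2) = -7*(4*(s + 4) + 2) = -7*(4*(4 + s) + 2) = -7*((16 + 4*s) + 2) = -7*(18 + 4*s) = -126 - 28*s)
A(n) = n + n**2
((-31/6 - 10/(-48))*A(V(1)))*G = ((-31/6 - 10/(-48))*((-126 - 28*1)*(1 + (-126 - 28*1))))*(-48) = ((-31*1/6 - 10*(-1/48))*((-126 - 28)*(1 + (-126 - 28))))*(-48) = ((-31/6 + 5/24)*(-154*(1 - 154)))*(-48) = -(-9163)*(-153)/12*(-48) = -119/24*23562*(-48) = -467313/4*(-48) = 5607756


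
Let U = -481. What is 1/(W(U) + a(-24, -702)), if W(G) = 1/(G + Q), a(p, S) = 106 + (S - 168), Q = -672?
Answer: -1153/880893 ≈ -0.0013089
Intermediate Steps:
a(p, S) = -62 + S (a(p, S) = 106 + (-168 + S) = -62 + S)
W(G) = 1/(-672 + G) (W(G) = 1/(G - 672) = 1/(-672 + G))
1/(W(U) + a(-24, -702)) = 1/(1/(-672 - 481) + (-62 - 702)) = 1/(1/(-1153) - 764) = 1/(-1/1153 - 764) = 1/(-880893/1153) = -1153/880893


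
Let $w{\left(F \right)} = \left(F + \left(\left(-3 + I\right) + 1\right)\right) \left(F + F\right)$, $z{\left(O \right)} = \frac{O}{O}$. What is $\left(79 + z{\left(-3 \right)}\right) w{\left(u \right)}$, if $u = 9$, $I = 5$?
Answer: $17280$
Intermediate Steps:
$z{\left(O \right)} = 1$
$w{\left(F \right)} = 2 F \left(3 + F\right)$ ($w{\left(F \right)} = \left(F + \left(\left(-3 + 5\right) + 1\right)\right) \left(F + F\right) = \left(F + \left(2 + 1\right)\right) 2 F = \left(F + 3\right) 2 F = \left(3 + F\right) 2 F = 2 F \left(3 + F\right)$)
$\left(79 + z{\left(-3 \right)}\right) w{\left(u \right)} = \left(79 + 1\right) 2 \cdot 9 \left(3 + 9\right) = 80 \cdot 2 \cdot 9 \cdot 12 = 80 \cdot 216 = 17280$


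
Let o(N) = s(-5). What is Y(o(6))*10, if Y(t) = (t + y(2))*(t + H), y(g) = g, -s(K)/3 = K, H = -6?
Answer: 1530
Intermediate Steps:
s(K) = -3*K
o(N) = 15 (o(N) = -3*(-5) = 15)
Y(t) = (-6 + t)*(2 + t) (Y(t) = (t + 2)*(t - 6) = (2 + t)*(-6 + t) = (-6 + t)*(2 + t))
Y(o(6))*10 = (-12 + 15² - 4*15)*10 = (-12 + 225 - 60)*10 = 153*10 = 1530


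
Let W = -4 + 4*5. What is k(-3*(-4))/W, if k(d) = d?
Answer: 3/4 ≈ 0.75000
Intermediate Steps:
W = 16 (W = -4 + 20 = 16)
k(-3*(-4))/W = -3*(-4)/16 = 12*(1/16) = 3/4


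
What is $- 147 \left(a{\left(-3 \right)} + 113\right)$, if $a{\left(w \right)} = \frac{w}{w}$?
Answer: $-16758$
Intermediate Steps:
$a{\left(w \right)} = 1$
$- 147 \left(a{\left(-3 \right)} + 113\right) = - 147 \left(1 + 113\right) = \left(-147\right) 114 = -16758$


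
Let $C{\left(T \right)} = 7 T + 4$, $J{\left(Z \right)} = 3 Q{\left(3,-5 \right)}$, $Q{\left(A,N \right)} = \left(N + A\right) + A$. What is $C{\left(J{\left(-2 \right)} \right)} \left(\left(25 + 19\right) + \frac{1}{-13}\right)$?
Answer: $\frac{14275}{13} \approx 1098.1$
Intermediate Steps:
$Q{\left(A,N \right)} = N + 2 A$ ($Q{\left(A,N \right)} = \left(A + N\right) + A = N + 2 A$)
$J{\left(Z \right)} = 3$ ($J{\left(Z \right)} = 3 \left(-5 + 2 \cdot 3\right) = 3 \left(-5 + 6\right) = 3 \cdot 1 = 3$)
$C{\left(T \right)} = 4 + 7 T$
$C{\left(J{\left(-2 \right)} \right)} \left(\left(25 + 19\right) + \frac{1}{-13}\right) = \left(4 + 7 \cdot 3\right) \left(\left(25 + 19\right) + \frac{1}{-13}\right) = \left(4 + 21\right) \left(44 - \frac{1}{13}\right) = 25 \cdot \frac{571}{13} = \frac{14275}{13}$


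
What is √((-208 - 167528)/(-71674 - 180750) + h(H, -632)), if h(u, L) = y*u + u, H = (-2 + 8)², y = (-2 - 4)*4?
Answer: I*√823688446101/31553 ≈ 28.763*I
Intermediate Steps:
y = -24 (y = -6*4 = -24)
H = 36 (H = 6² = 36)
h(u, L) = -23*u (h(u, L) = -24*u + u = -23*u)
√((-208 - 167528)/(-71674 - 180750) + h(H, -632)) = √((-208 - 167528)/(-71674 - 180750) - 23*36) = √(-167736/(-252424) - 828) = √(-167736*(-1/252424) - 828) = √(20967/31553 - 828) = √(-26104917/31553) = I*√823688446101/31553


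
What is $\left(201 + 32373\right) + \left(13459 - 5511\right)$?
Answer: $40522$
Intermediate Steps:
$\left(201 + 32373\right) + \left(13459 - 5511\right) = 32574 + \left(13459 - 5511\right) = 32574 + 7948 = 40522$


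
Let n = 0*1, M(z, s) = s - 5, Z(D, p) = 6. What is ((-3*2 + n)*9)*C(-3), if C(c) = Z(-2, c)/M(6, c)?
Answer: 81/2 ≈ 40.500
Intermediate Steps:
M(z, s) = -5 + s
n = 0
C(c) = 6/(-5 + c)
((-3*2 + n)*9)*C(-3) = ((-3*2 + 0)*9)*(6/(-5 - 3)) = ((-6 + 0)*9)*(6/(-8)) = (-6*9)*(6*(-⅛)) = -54*(-¾) = 81/2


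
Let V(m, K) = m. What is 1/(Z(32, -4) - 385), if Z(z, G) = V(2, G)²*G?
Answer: -1/401 ≈ -0.0024938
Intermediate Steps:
Z(z, G) = 4*G (Z(z, G) = 2²*G = 4*G)
1/(Z(32, -4) - 385) = 1/(4*(-4) - 385) = 1/(-16 - 385) = 1/(-401) = -1/401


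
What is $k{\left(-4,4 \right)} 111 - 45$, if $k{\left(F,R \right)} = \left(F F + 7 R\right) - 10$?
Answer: $3729$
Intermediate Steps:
$k{\left(F,R \right)} = -10 + F^{2} + 7 R$ ($k{\left(F,R \right)} = \left(F^{2} + 7 R\right) - 10 = -10 + F^{2} + 7 R$)
$k{\left(-4,4 \right)} 111 - 45 = \left(-10 + \left(-4\right)^{2} + 7 \cdot 4\right) 111 - 45 = \left(-10 + 16 + 28\right) 111 - 45 = 34 \cdot 111 - 45 = 3774 - 45 = 3729$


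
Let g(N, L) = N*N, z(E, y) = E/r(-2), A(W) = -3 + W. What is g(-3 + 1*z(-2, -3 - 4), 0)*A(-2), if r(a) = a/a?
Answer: -125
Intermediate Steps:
r(a) = 1
z(E, y) = E (z(E, y) = E/1 = E*1 = E)
g(N, L) = N²
g(-3 + 1*z(-2, -3 - 4), 0)*A(-2) = (-3 + 1*(-2))²*(-3 - 2) = (-3 - 2)²*(-5) = (-5)²*(-5) = 25*(-5) = -125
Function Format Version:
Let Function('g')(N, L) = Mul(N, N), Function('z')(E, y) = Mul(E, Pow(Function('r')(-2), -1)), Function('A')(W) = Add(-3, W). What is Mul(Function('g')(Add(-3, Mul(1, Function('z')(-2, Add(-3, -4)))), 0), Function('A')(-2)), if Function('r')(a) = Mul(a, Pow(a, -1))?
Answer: -125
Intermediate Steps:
Function('r')(a) = 1
Function('z')(E, y) = E (Function('z')(E, y) = Mul(E, Pow(1, -1)) = Mul(E, 1) = E)
Function('g')(N, L) = Pow(N, 2)
Mul(Function('g')(Add(-3, Mul(1, Function('z')(-2, Add(-3, -4)))), 0), Function('A')(-2)) = Mul(Pow(Add(-3, Mul(1, -2)), 2), Add(-3, -2)) = Mul(Pow(Add(-3, -2), 2), -5) = Mul(Pow(-5, 2), -5) = Mul(25, -5) = -125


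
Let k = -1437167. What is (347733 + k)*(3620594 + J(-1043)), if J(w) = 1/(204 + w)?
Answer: -3309350091895410/839 ≈ -3.9444e+12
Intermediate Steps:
(347733 + k)*(3620594 + J(-1043)) = (347733 - 1437167)*(3620594 + 1/(204 - 1043)) = -1089434*(3620594 + 1/(-839)) = -1089434*(3620594 - 1/839) = -1089434*3037678365/839 = -3309350091895410/839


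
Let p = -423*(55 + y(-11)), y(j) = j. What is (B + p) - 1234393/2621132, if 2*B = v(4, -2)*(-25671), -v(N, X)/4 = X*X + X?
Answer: 220362575111/2621132 ≈ 84072.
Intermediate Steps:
v(N, X) = -4*X - 4*X**2 (v(N, X) = -4*(X*X + X) = -4*(X**2 + X) = -4*(X + X**2) = -4*X - 4*X**2)
B = 102684 (B = (-4*(-2)*(1 - 2)*(-25671))/2 = (-4*(-2)*(-1)*(-25671))/2 = (-8*(-25671))/2 = (1/2)*205368 = 102684)
p = -18612 (p = -423*(55 - 11) = -423*44 = -18612)
(B + p) - 1234393/2621132 = (102684 - 18612) - 1234393/2621132 = 84072 - 1234393*1/2621132 = 84072 - 1234393/2621132 = 220362575111/2621132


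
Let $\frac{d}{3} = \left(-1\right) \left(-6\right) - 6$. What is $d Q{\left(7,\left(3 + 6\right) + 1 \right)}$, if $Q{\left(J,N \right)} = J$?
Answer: $0$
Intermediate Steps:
$d = 0$ ($d = 3 \left(\left(-1\right) \left(-6\right) - 6\right) = 3 \left(6 - 6\right) = 3 \cdot 0 = 0$)
$d Q{\left(7,\left(3 + 6\right) + 1 \right)} = 0 \cdot 7 = 0$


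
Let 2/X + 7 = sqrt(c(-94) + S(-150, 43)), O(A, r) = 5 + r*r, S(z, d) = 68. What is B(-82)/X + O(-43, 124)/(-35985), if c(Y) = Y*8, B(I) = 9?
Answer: -765939/23990 + 27*I*sqrt(19) ≈ -31.927 + 117.69*I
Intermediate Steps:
c(Y) = 8*Y
O(A, r) = 5 + r**2
X = 2/(-7 + 6*I*sqrt(19)) (X = 2/(-7 + sqrt(8*(-94) + 68)) = 2/(-7 + sqrt(-752 + 68)) = 2/(-7 + sqrt(-684)) = 2/(-7 + 6*I*sqrt(19)) ≈ -0.0191 - 0.07136*I)
B(-82)/X + O(-43, 124)/(-35985) = 9/(-14/733 - 12*I*sqrt(19)/733) + (5 + 124**2)/(-35985) = 9/(-14/733 - 12*I*sqrt(19)/733) + (5 + 15376)*(-1/35985) = 9/(-14/733 - 12*I*sqrt(19)/733) + 15381*(-1/35985) = 9/(-14/733 - 12*I*sqrt(19)/733) - 5127/11995 = -5127/11995 + 9/(-14/733 - 12*I*sqrt(19)/733)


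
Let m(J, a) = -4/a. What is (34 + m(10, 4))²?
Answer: 1089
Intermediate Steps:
(34 + m(10, 4))² = (34 - 4/4)² = (34 - 4*¼)² = (34 - 1)² = 33² = 1089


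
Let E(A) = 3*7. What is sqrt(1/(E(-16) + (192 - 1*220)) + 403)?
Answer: 2*sqrt(4935)/7 ≈ 20.071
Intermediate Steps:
E(A) = 21
sqrt(1/(E(-16) + (192 - 1*220)) + 403) = sqrt(1/(21 + (192 - 1*220)) + 403) = sqrt(1/(21 + (192 - 220)) + 403) = sqrt(1/(21 - 28) + 403) = sqrt(1/(-7) + 403) = sqrt(-1/7 + 403) = sqrt(2820/7) = 2*sqrt(4935)/7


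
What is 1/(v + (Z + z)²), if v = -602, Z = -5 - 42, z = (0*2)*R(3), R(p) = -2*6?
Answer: 1/1607 ≈ 0.00062228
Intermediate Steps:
R(p) = -12
z = 0 (z = (0*2)*(-12) = 0*(-12) = 0)
Z = -47
1/(v + (Z + z)²) = 1/(-602 + (-47 + 0)²) = 1/(-602 + (-47)²) = 1/(-602 + 2209) = 1/1607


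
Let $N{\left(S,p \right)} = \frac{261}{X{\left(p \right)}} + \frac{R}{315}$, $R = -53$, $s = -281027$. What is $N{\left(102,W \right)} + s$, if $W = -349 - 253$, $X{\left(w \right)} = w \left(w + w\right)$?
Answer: $- \frac{9166083277807}{32616360} \approx -2.8103 \cdot 10^{5}$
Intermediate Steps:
$X{\left(w \right)} = 2 w^{2}$ ($X{\left(w \right)} = w 2 w = 2 w^{2}$)
$W = -602$ ($W = -349 - 253 = -602$)
$N{\left(S,p \right)} = - \frac{53}{315} + \frac{261}{2 p^{2}}$ ($N{\left(S,p \right)} = \frac{261}{2 p^{2}} - \frac{53}{315} = - \frac{53}{315} + \frac{261}{2 p^{2}}$)
$N{\left(102,W \right)} + s = \left(- \frac{53}{315} + \frac{261}{2 \cdot 362404}\right) - 281027 = \left(- \frac{53}{315} + \frac{261}{2} \cdot \frac{1}{362404}\right) - 281027 = \left(- \frac{53}{315} + \frac{261}{724808}\right) - 281027 = - \frac{5476087}{32616360} - 281027 = - \frac{9166083277807}{32616360}$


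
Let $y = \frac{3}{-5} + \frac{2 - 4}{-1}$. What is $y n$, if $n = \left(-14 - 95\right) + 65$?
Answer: $- \frac{308}{5} \approx -61.6$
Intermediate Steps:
$n = -44$ ($n = -109 + 65 = -44$)
$y = \frac{7}{5}$ ($y = 3 \left(- \frac{1}{5}\right) + \left(2 - 4\right) \left(-1\right) = - \frac{3}{5} - -2 = - \frac{3}{5} + 2 = \frac{7}{5} \approx 1.4$)
$y n = \frac{7}{5} \left(-44\right) = - \frac{308}{5}$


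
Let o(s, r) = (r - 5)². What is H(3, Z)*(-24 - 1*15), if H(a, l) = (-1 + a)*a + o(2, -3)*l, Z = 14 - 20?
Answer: 14742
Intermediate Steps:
o(s, r) = (-5 + r)²
Z = -6
H(a, l) = 64*l + a*(-1 + a) (H(a, l) = (-1 + a)*a + (-5 - 3)²*l = a*(-1 + a) + (-8)²*l = a*(-1 + a) + 64*l = 64*l + a*(-1 + a))
H(3, Z)*(-24 - 1*15) = (3² - 1*3 + 64*(-6))*(-24 - 1*15) = (9 - 3 - 384)*(-24 - 15) = -378*(-39) = 14742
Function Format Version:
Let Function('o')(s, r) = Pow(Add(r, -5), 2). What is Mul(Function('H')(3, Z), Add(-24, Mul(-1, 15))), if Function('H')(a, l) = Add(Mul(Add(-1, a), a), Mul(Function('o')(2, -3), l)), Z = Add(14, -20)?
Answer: 14742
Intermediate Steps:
Function('o')(s, r) = Pow(Add(-5, r), 2)
Z = -6
Function('H')(a, l) = Add(Mul(64, l), Mul(a, Add(-1, a))) (Function('H')(a, l) = Add(Mul(Add(-1, a), a), Mul(Pow(Add(-5, -3), 2), l)) = Add(Mul(a, Add(-1, a)), Mul(Pow(-8, 2), l)) = Add(Mul(a, Add(-1, a)), Mul(64, l)) = Add(Mul(64, l), Mul(a, Add(-1, a))))
Mul(Function('H')(3, Z), Add(-24, Mul(-1, 15))) = Mul(Add(Pow(3, 2), Mul(-1, 3), Mul(64, -6)), Add(-24, Mul(-1, 15))) = Mul(Add(9, -3, -384), Add(-24, -15)) = Mul(-378, -39) = 14742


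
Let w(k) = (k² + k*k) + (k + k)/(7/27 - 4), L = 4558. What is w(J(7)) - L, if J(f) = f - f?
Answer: -4558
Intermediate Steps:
J(f) = 0
w(k) = 2*k² - 54*k/101 (w(k) = (k² + k²) + (2*k)/(7*(1/27) - 4) = 2*k² + (2*k)/(7/27 - 4) = 2*k² + (2*k)/(-101/27) = 2*k² + (2*k)*(-27/101) = 2*k² - 54*k/101)
w(J(7)) - L = (2/101)*0*(-27 + 101*0) - 1*4558 = (2/101)*0*(-27 + 0) - 4558 = (2/101)*0*(-27) - 4558 = 0 - 4558 = -4558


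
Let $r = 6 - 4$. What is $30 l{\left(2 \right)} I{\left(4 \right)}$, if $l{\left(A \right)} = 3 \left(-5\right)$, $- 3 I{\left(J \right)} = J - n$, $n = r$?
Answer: $300$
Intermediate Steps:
$r = 2$ ($r = 6 - 4 = 2$)
$n = 2$
$I{\left(J \right)} = \frac{2}{3} - \frac{J}{3}$ ($I{\left(J \right)} = - \frac{J - 2}{3} = - \frac{-2 + J}{3} = \frac{2}{3} - \frac{J}{3}$)
$l{\left(A \right)} = -15$
$30 l{\left(2 \right)} I{\left(4 \right)} = 30 \left(-15\right) \left(\frac{2}{3} - \frac{4}{3}\right) = - 450 \left(\frac{2}{3} - \frac{4}{3}\right) = \left(-450\right) \left(- \frac{2}{3}\right) = 300$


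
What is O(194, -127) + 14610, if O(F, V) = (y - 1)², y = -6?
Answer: 14659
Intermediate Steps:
O(F, V) = 49 (O(F, V) = (-6 - 1)² = (-7)² = 49)
O(194, -127) + 14610 = 49 + 14610 = 14659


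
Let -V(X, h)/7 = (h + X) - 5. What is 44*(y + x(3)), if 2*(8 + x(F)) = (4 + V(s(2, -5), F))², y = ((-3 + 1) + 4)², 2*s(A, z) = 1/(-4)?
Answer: 245179/32 ≈ 7661.8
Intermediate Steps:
s(A, z) = -⅛ (s(A, z) = (½)/(-4) = (½)*(-¼) = -⅛)
V(X, h) = 35 - 7*X - 7*h (V(X, h) = -7*((h + X) - 5) = -7*((X + h) - 5) = -7*(-5 + X + h) = 35 - 7*X - 7*h)
y = 4 (y = (-2 + 4)² = 2² = 4)
x(F) = -8 + (319/8 - 7*F)²/2 (x(F) = -8 + (4 + (35 - 7*(-⅛) - 7*F))²/2 = -8 + (4 + (35 + 7/8 - 7*F))²/2 = -8 + (4 + (287/8 - 7*F))²/2 = -8 + (319/8 - 7*F)²/2)
44*(y + x(3)) = 44*(4 + (-8 + (-319 + 56*3)²/128)) = 44*(4 + (-8 + (-319 + 168)²/128)) = 44*(4 + (-8 + (1/128)*(-151)²)) = 44*(4 + (-8 + (1/128)*22801)) = 44*(4 + (-8 + 22801/128)) = 44*(4 + 21777/128) = 44*(22289/128) = 245179/32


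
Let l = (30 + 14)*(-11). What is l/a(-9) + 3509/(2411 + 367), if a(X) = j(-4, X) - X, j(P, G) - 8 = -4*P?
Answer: -37235/2778 ≈ -13.404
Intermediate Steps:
j(P, G) = 8 - 4*P
l = -484 (l = 44*(-11) = -484)
a(X) = 24 - X (a(X) = (8 - 4*(-4)) - X = (8 + 16) - X = 24 - X)
l/a(-9) + 3509/(2411 + 367) = -484/(24 - 1*(-9)) + 3509/(2411 + 367) = -484/(24 + 9) + 3509/2778 = -484/33 + 3509*(1/2778) = -484*1/33 + 3509/2778 = -44/3 + 3509/2778 = -37235/2778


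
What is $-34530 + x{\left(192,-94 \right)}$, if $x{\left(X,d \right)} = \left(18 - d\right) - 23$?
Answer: $-34441$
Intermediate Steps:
$x{\left(X,d \right)} = -5 - d$ ($x{\left(X,d \right)} = \left(18 - d\right) - 23 = -5 - d$)
$-34530 + x{\left(192,-94 \right)} = -34530 - -89 = -34530 + \left(-5 + 94\right) = -34530 + 89 = -34441$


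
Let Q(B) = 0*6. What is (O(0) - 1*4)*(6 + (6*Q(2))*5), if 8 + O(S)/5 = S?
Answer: -264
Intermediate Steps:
Q(B) = 0
O(S) = -40 + 5*S
(O(0) - 1*4)*(6 + (6*Q(2))*5) = ((-40 + 5*0) - 1*4)*(6 + (6*0)*5) = ((-40 + 0) - 4)*(6 + 0*5) = (-40 - 4)*(6 + 0) = -44*6 = -264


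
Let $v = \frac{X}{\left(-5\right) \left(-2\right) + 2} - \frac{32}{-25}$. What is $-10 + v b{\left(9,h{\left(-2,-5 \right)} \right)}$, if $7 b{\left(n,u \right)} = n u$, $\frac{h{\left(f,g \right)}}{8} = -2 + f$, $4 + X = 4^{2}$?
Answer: $- \frac{18166}{175} \approx -103.81$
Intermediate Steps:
$X = 12$ ($X = -4 + 4^{2} = -4 + 16 = 12$)
$h{\left(f,g \right)} = -16 + 8 f$ ($h{\left(f,g \right)} = 8 \left(-2 + f\right) = -16 + 8 f$)
$b{\left(n,u \right)} = \frac{n u}{7}$
$v = \frac{57}{25}$ ($v = \frac{12}{\left(-5\right) \left(-2\right) + 2} - \frac{32}{-25} = \frac{12}{10 + 2} - - \frac{32}{25} = \frac{12}{12} + \frac{32}{25} = 12 \cdot \frac{1}{12} + \frac{32}{25} = 1 + \frac{32}{25} = \frac{57}{25} \approx 2.28$)
$-10 + v b{\left(9,h{\left(-2,-5 \right)} \right)} = -10 + \frac{57 \cdot \frac{1}{7} \cdot 9 \left(-16 + 8 \left(-2\right)\right)}{25} = -10 + \frac{57 \cdot \frac{1}{7} \cdot 9 \left(-16 - 16\right)}{25} = -10 + \frac{57 \cdot \frac{1}{7} \cdot 9 \left(-32\right)}{25} = -10 + \frac{57}{25} \left(- \frac{288}{7}\right) = -10 - \frac{16416}{175} = - \frac{18166}{175}$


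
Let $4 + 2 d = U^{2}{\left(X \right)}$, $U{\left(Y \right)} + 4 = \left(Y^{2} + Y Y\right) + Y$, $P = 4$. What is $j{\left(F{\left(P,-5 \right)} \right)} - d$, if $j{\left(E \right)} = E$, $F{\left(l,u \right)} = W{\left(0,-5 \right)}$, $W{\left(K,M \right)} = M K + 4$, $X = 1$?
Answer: $\frac{11}{2} \approx 5.5$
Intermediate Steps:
$W{\left(K,M \right)} = 4 + K M$ ($W{\left(K,M \right)} = K M + 4 = 4 + K M$)
$F{\left(l,u \right)} = 4$ ($F{\left(l,u \right)} = 4 + 0 \left(-5\right) = 4 + 0 = 4$)
$U{\left(Y \right)} = -4 + Y + 2 Y^{2}$ ($U{\left(Y \right)} = -4 + \left(\left(Y^{2} + Y Y\right) + Y\right) = -4 + \left(\left(Y^{2} + Y^{2}\right) + Y\right) = -4 + \left(2 Y^{2} + Y\right) = -4 + \left(Y + 2 Y^{2}\right) = -4 + Y + 2 Y^{2}$)
$d = - \frac{3}{2}$ ($d = -2 + \frac{\left(-4 + 1 + 2 \cdot 1^{2}\right)^{2}}{2} = -2 + \frac{\left(-4 + 1 + 2 \cdot 1\right)^{2}}{2} = -2 + \frac{\left(-4 + 1 + 2\right)^{2}}{2} = -2 + \frac{\left(-1\right)^{2}}{2} = -2 + \frac{1}{2} \cdot 1 = -2 + \frac{1}{2} = - \frac{3}{2} \approx -1.5$)
$j{\left(F{\left(P,-5 \right)} \right)} - d = 4 - - \frac{3}{2} = 4 + \frac{3}{2} = \frac{11}{2}$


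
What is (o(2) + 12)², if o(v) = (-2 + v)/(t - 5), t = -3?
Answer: 144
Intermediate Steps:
o(v) = ¼ - v/8 (o(v) = (-2 + v)/(-3 - 5) = (-2 + v)/(-8) = (-2 + v)*(-⅛) = ¼ - v/8)
(o(2) + 12)² = ((¼ - ⅛*2) + 12)² = ((¼ - ¼) + 12)² = (0 + 12)² = 12² = 144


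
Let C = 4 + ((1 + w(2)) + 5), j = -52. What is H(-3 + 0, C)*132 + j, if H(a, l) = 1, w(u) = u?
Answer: 80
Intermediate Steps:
C = 12 (C = 4 + ((1 + 2) + 5) = 4 + (3 + 5) = 4 + 8 = 12)
H(-3 + 0, C)*132 + j = 1*132 - 52 = 132 - 52 = 80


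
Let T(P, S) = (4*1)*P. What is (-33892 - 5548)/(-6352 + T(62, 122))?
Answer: 4930/763 ≈ 6.4613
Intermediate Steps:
T(P, S) = 4*P
(-33892 - 5548)/(-6352 + T(62, 122)) = (-33892 - 5548)/(-6352 + 4*62) = -39440/(-6352 + 248) = -39440/(-6104) = -39440*(-1/6104) = 4930/763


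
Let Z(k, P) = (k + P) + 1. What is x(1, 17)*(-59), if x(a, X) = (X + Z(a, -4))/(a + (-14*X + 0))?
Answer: 295/79 ≈ 3.7342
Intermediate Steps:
Z(k, P) = 1 + P + k (Z(k, P) = (P + k) + 1 = 1 + P + k)
x(a, X) = (-3 + X + a)/(a - 14*X) (x(a, X) = (X + (1 - 4 + a))/(a + (-14*X + 0)) = (X + (-3 + a))/(a - 14*X) = (-3 + X + a)/(a - 14*X))
x(1, 17)*(-59) = ((3 - 1*17 - 1*1)/(-1*1 + 14*17))*(-59) = ((3 - 17 - 1)/(-1 + 238))*(-59) = (-15/237)*(-59) = ((1/237)*(-15))*(-59) = -5/79*(-59) = 295/79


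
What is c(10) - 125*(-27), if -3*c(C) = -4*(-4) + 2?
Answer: 3369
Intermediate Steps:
c(C) = -6 (c(C) = -(-4*(-4) + 2)/3 = -(16 + 2)/3 = -⅓*18 = -6)
c(10) - 125*(-27) = -6 - 125*(-27) = -6 + 3375 = 3369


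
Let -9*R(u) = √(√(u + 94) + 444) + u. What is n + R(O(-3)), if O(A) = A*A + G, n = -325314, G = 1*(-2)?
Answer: -2927833/9 - √(444 + √101)/9 ≈ -3.2532e+5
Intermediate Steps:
G = -2
O(A) = -2 + A² (O(A) = A*A - 2 = A² - 2 = -2 + A²)
R(u) = -u/9 - √(444 + √(94 + u))/9 (R(u) = -(√(√(u + 94) + 444) + u)/9 = -(√(√(94 + u) + 444) + u)/9 = -(√(444 + √(94 + u)) + u)/9 = -(u + √(444 + √(94 + u)))/9 = -u/9 - √(444 + √(94 + u))/9)
n + R(O(-3)) = -325314 + (-(-2 + (-3)²)/9 - √(444 + √(94 + (-2 + (-3)²)))/9) = -325314 + (-(-2 + 9)/9 - √(444 + √(94 + (-2 + 9)))/9) = -325314 + (-⅑*7 - √(444 + √(94 + 7))/9) = -325314 + (-7/9 - √(444 + √101)/9) = -2927833/9 - √(444 + √101)/9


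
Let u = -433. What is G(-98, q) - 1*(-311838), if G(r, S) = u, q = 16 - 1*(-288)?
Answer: 311405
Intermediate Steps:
q = 304 (q = 16 + 288 = 304)
G(r, S) = -433
G(-98, q) - 1*(-311838) = -433 - 1*(-311838) = -433 + 311838 = 311405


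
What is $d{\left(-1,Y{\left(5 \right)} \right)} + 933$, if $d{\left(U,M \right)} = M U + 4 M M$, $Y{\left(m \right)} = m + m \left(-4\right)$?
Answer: $1848$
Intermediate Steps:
$Y{\left(m \right)} = - 3 m$ ($Y{\left(m \right)} = m - 4 m = - 3 m$)
$d{\left(U,M \right)} = 4 M^{2} + M U$ ($d{\left(U,M \right)} = M U + 4 M^{2} = 4 M^{2} + M U$)
$d{\left(-1,Y{\left(5 \right)} \right)} + 933 = \left(-3\right) 5 \left(-1 + 4 \left(\left(-3\right) 5\right)\right) + 933 = - 15 \left(-1 + 4 \left(-15\right)\right) + 933 = - 15 \left(-1 - 60\right) + 933 = \left(-15\right) \left(-61\right) + 933 = 915 + 933 = 1848$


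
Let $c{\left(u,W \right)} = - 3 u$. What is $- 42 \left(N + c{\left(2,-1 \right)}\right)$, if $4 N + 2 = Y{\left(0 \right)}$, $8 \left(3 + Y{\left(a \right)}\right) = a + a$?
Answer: $\frac{609}{2} \approx 304.5$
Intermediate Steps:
$Y{\left(a \right)} = -3 + \frac{a}{4}$ ($Y{\left(a \right)} = -3 + \frac{a + a}{8} = -3 + \frac{2 a}{8} = -3 + \frac{a}{4}$)
$N = - \frac{5}{4}$ ($N = - \frac{1}{2} + \frac{-3 + \frac{1}{4} \cdot 0}{4} = - \frac{1}{2} + \frac{-3 + 0}{4} = - \frac{1}{2} + \frac{1}{4} \left(-3\right) = - \frac{1}{2} - \frac{3}{4} = - \frac{5}{4} \approx -1.25$)
$- 42 \left(N + c{\left(2,-1 \right)}\right) = - 42 \left(- \frac{5}{4} - 6\right) = \left(-42\right) \left(- \frac{29}{4}\right) = \frac{609}{2}$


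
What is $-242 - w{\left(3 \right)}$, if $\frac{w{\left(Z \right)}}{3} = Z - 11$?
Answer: $-218$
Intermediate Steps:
$w{\left(Z \right)} = -33 + 3 Z$ ($w{\left(Z \right)} = 3 \left(Z - 11\right) = 3 \left(-11 + Z\right) = -33 + 3 Z$)
$-242 - w{\left(3 \right)} = -242 - \left(-33 + 3 \cdot 3\right) = -242 - \left(-33 + 9\right) = -242 - -24 = -242 + 24 = -218$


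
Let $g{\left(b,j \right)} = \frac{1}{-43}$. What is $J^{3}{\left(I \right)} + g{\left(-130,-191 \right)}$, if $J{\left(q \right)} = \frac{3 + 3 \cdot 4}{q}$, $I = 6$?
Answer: $\frac{5367}{344} \approx 15.602$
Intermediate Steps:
$g{\left(b,j \right)} = - \frac{1}{43}$
$J{\left(q \right)} = \frac{15}{q}$ ($J{\left(q \right)} = \frac{3 + 12}{q} = \frac{15}{q}$)
$J^{3}{\left(I \right)} + g{\left(-130,-191 \right)} = \left(\frac{15}{6}\right)^{3} - \frac{1}{43} = \left(15 \cdot \frac{1}{6}\right)^{3} - \frac{1}{43} = \left(\frac{5}{2}\right)^{3} - \frac{1}{43} = \frac{125}{8} - \frac{1}{43} = \frac{5367}{344}$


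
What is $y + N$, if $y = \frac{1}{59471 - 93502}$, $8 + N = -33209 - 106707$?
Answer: $- \frac{4761753645}{34031} \approx -1.3992 \cdot 10^{5}$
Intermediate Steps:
$N = -139924$ ($N = -8 - 139916 = -139924$)
$y = - \frac{1}{34031}$ ($y = \frac{1}{-34031} = - \frac{1}{34031} \approx -2.9385 \cdot 10^{-5}$)
$y + N = - \frac{1}{34031} - 139924 = - \frac{4761753645}{34031}$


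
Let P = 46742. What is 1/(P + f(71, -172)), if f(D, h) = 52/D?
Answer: 71/3318734 ≈ 2.1394e-5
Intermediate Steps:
1/(P + f(71, -172)) = 1/(46742 + 52/71) = 1/(3318734/71) = 71/3318734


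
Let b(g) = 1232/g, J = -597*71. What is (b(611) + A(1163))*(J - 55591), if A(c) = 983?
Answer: -58967569410/611 ≈ -9.6510e+7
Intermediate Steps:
J = -42387
(b(611) + A(1163))*(J - 55591) = (1232/611 + 983)*(-42387 - 55591) = (1232*(1/611) + 983)*(-97978) = (1232/611 + 983)*(-97978) = (601845/611)*(-97978) = -58967569410/611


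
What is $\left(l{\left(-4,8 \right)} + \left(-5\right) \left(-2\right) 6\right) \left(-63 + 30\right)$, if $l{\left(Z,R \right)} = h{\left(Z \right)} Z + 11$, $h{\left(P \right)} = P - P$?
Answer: $-2343$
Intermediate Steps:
$h{\left(P \right)} = 0$
$l{\left(Z,R \right)} = 11$ ($l{\left(Z,R \right)} = 0 Z + 11 = 0 + 11 = 11$)
$\left(l{\left(-4,8 \right)} + \left(-5\right) \left(-2\right) 6\right) \left(-63 + 30\right) = \left(11 + \left(-5\right) \left(-2\right) 6\right) \left(-63 + 30\right) = \left(11 + 10 \cdot 6\right) \left(-33\right) = \left(11 + 60\right) \left(-33\right) = 71 \left(-33\right) = -2343$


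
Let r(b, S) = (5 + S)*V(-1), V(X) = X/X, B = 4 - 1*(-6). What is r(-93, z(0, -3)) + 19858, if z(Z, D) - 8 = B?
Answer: 19881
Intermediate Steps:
B = 10 (B = 4 + 6 = 10)
z(Z, D) = 18 (z(Z, D) = 8 + 10 = 18)
V(X) = 1
r(b, S) = 5 + S (r(b, S) = (5 + S)*1 = 5 + S)
r(-93, z(0, -3)) + 19858 = (5 + 18) + 19858 = 23 + 19858 = 19881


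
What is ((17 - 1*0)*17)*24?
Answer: 6936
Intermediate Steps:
((17 - 1*0)*17)*24 = ((17 + 0)*17)*24 = (17*17)*24 = 289*24 = 6936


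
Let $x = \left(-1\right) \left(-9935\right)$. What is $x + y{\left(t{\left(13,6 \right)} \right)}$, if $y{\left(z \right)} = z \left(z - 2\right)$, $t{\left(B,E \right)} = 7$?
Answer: $9970$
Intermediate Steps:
$y{\left(z \right)} = z \left(-2 + z\right)$
$x = 9935$
$x + y{\left(t{\left(13,6 \right)} \right)} = 9935 + 7 \left(-2 + 7\right) = 9935 + 7 \cdot 5 = 9935 + 35 = 9970$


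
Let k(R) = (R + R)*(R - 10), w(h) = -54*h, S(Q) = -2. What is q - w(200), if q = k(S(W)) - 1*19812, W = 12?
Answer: -8964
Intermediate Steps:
k(R) = 2*R*(-10 + R) (k(R) = (2*R)*(-10 + R) = 2*R*(-10 + R))
q = -19764 (q = 2*(-2)*(-10 - 2) - 1*19812 = 2*(-2)*(-12) - 19812 = 48 - 19812 = -19764)
q - w(200) = -19764 - (-54)*200 = -19764 - 1*(-10800) = -19764 + 10800 = -8964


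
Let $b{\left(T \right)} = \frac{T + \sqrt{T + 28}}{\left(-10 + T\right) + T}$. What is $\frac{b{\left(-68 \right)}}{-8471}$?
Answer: $- \frac{34}{618383} + \frac{i \sqrt{10}}{618383} \approx -5.4982 \cdot 10^{-5} + 5.1138 \cdot 10^{-6} i$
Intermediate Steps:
$b{\left(T \right)} = \frac{T + \sqrt{28 + T}}{-10 + 2 T}$
$\frac{b{\left(-68 \right)}}{-8471} = \frac{\frac{1}{2} \frac{1}{-5 - 68} \left(-68 + \sqrt{28 - 68}\right)}{-8471} = \frac{-68 + \sqrt{-40}}{2 \left(-73\right)} \left(- \frac{1}{8471}\right) = \frac{1}{2} \left(- \frac{1}{73}\right) \left(-68 + 2 i \sqrt{10}\right) \left(- \frac{1}{8471}\right) = \left(\frac{34}{73} - \frac{i \sqrt{10}}{73}\right) \left(- \frac{1}{8471}\right) = - \frac{34}{618383} + \frac{i \sqrt{10}}{618383}$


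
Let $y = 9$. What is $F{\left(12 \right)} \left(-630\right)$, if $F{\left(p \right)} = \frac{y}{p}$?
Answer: $- \frac{945}{2} \approx -472.5$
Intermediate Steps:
$F{\left(p \right)} = \frac{9}{p}$
$F{\left(12 \right)} \left(-630\right) = \frac{9}{12} \left(-630\right) = 9 \cdot \frac{1}{12} \left(-630\right) = \frac{3}{4} \left(-630\right) = - \frac{945}{2}$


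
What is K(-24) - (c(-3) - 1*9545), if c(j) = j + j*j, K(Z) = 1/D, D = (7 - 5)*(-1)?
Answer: 19077/2 ≈ 9538.5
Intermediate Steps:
D = -2 (D = 2*(-1) = -2)
K(Z) = -½ (K(Z) = 1/(-2) = -½)
c(j) = j + j²
K(-24) - (c(-3) - 1*9545) = -½ - (-3*(1 - 3) - 1*9545) = -½ - (-3*(-2) - 9545) = -½ - (6 - 9545) = -½ - 1*(-9539) = -½ + 9539 = 19077/2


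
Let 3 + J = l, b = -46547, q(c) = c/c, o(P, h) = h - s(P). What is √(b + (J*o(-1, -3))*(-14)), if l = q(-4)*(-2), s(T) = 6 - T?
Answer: I*√47247 ≈ 217.36*I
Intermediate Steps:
o(P, h) = -6 + P + h (o(P, h) = h - (6 - P) = h + (-6 + P) = -6 + P + h)
q(c) = 1
l = -2 (l = 1*(-2) = -2)
J = -5 (J = -3 - 2 = -5)
√(b + (J*o(-1, -3))*(-14)) = √(-46547 - 5*(-6 - 1 - 3)*(-14)) = √(-46547 - 5*(-10)*(-14)) = √(-46547 + 50*(-14)) = √(-46547 - 700) = √(-47247) = I*√47247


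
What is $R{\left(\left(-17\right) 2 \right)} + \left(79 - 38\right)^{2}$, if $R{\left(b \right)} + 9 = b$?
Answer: $1638$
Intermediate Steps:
$R{\left(b \right)} = -9 + b$
$R{\left(\left(-17\right) 2 \right)} + \left(79 - 38\right)^{2} = \left(-9 - 34\right) + \left(79 - 38\right)^{2} = \left(-9 - 34\right) + 41^{2} = -43 + 1681 = 1638$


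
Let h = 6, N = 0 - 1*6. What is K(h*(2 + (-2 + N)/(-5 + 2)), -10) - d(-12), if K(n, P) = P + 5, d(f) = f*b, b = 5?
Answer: 55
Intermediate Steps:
N = -6 (N = 0 - 6 = -6)
d(f) = 5*f (d(f) = f*5 = 5*f)
K(n, P) = 5 + P
K(h*(2 + (-2 + N)/(-5 + 2)), -10) - d(-12) = (5 - 10) - 5*(-12) = -5 - 1*(-60) = -5 + 60 = 55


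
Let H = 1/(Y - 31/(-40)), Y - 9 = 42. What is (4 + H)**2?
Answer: 69288976/4289041 ≈ 16.155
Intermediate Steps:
Y = 51 (Y = 9 + 42 = 51)
H = 40/2071 (H = 1/(51 - 31/(-40)) = 1/(51 - 31*(-1/40)) = 1/(51 + 31/40) = 1/(2071/40) = 40/2071 ≈ 0.019314)
(4 + H)**2 = (4 + 40/2071)**2 = (8324/2071)**2 = 69288976/4289041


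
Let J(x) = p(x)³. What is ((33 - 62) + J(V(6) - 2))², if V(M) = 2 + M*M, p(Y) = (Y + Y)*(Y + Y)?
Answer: 19408409953685126775625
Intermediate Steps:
p(Y) = 4*Y² (p(Y) = (2*Y)*(2*Y) = 4*Y²)
V(M) = 2 + M²
J(x) = 64*x⁶ (J(x) = (4*x²)³ = 64*x⁶)
((33 - 62) + J(V(6) - 2))² = ((33 - 62) + 64*((2 + 6²) - 2)⁶)² = (-29 + 64*((2 + 36) - 2)⁶)² = (-29 + 64*(38 - 2)⁶)² = (-29 + 64*36⁶)² = (-29 + 64*2176782336)² = (-29 + 139314069504)² = 139314069475² = 19408409953685126775625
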